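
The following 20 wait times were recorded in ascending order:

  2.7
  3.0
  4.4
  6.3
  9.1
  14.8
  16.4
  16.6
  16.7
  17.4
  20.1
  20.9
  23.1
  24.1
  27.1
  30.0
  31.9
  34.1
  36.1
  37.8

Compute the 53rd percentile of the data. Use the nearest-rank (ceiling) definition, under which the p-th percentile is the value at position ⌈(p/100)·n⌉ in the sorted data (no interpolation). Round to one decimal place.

n = 20.
Position = ⌈53/100 · 20⌉ = ⌈10.6⌉ = 11.
The value at rank 11 is 20.1.

20.1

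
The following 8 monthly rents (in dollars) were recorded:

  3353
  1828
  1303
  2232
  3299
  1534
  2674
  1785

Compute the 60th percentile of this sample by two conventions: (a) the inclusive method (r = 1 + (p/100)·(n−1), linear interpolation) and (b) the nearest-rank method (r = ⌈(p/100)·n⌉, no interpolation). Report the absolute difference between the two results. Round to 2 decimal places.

88.40

Sorted: 1303, 1534, 1785, 1828, 2232, 2674, 3299, 3353.
n = 8.
(a) r = 5.2; between ranks 5 (2232) and 6 (2674): 2320.4.
(b) the nearest-rank method: rank 5 → 2232.
|2320.4 − 2232| = 88.4.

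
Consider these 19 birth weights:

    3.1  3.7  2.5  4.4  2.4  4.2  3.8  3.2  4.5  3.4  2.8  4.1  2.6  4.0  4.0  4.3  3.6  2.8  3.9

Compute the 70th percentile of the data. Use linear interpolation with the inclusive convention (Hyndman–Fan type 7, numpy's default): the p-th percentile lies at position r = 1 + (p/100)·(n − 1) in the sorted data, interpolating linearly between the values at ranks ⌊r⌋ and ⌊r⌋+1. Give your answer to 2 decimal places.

4.00

Sorted: 2.4, 2.5, 2.6, 2.8, 2.8, 3.1, 3.2, 3.4, 3.6, 3.7, 3.8, 3.9, 4.0, 4.0, 4.1, 4.2, 4.3, 4.4, 4.5.
n = 19.
r = 1 + (70/100)·(19 − 1) = 1 + 12.6 = 13.6.
Rank 13 is 4.0 and rank 14 is 4.0.
Interpolate: 4.0 + 0.6·(4.0 − 4.0) = 4.0 + 0.6·0 = 4.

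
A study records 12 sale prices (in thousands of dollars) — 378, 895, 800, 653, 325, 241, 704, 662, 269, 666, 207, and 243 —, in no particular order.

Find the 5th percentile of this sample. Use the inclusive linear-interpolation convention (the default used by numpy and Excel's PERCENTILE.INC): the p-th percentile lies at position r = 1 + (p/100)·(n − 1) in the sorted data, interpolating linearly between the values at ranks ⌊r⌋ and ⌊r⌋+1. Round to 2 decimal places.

225.70

Sorted: 207, 241, 243, 269, 325, 378, 653, 662, 666, 704, 800, 895.
n = 12.
r = 1 + (5/100)·(12 − 1) = 1 + 0.55 = 1.55.
Rank 1 is 207 and rank 2 is 241.
Interpolate: 207 + 0.55·(241 − 207) = 207 + 0.55·34 = 225.7.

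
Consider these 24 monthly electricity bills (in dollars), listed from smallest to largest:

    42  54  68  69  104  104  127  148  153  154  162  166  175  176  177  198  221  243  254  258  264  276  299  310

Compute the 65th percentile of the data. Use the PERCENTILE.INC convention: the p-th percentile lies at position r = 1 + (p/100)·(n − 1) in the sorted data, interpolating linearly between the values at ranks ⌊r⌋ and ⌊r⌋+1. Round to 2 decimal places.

n = 24.
r = 1 + (65/100)·(24 − 1) = 1 + 14.95 = 15.95.
Rank 15 is 177 and rank 16 is 198.
Interpolate: 177 + 0.95·(198 − 177) = 177 + 0.95·21 = 196.95.

196.95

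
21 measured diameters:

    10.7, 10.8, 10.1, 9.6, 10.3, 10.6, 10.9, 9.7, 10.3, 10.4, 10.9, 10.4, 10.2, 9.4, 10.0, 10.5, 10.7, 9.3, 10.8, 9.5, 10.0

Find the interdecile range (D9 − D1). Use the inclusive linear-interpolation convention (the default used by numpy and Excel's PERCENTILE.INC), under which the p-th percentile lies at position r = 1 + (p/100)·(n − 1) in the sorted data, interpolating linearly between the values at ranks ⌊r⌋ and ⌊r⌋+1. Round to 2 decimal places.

Sorted: 9.3, 9.4, 9.5, 9.6, 9.7, 10.0, 10.0, 10.1, 10.2, 10.3, 10.3, 10.4, 10.4, 10.5, 10.6, 10.7, 10.7, 10.8, 10.8, 10.9, 10.9.
n = 21.
P10: r = 3 (integer) → 9.5.
P90: r = 19 (integer) → 10.8.
Difference: 10.8 − 9.5 = 1.3.

1.30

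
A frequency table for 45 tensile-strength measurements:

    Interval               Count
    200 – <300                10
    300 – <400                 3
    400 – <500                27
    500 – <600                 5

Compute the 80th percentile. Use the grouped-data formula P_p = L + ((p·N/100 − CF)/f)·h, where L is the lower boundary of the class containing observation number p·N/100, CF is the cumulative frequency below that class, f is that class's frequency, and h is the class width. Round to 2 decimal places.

N = 45; target position k = 80/100 · 45 = 36.
Cumulative frequencies: 10, 13, 40, 45.
Observation 36 falls in the class 400 – <500.
L = 400, CF = 13, f = 27, h = 100.
P80 = 400 + ((36 − 13)/27)·100 = 400 + 85.1852 = 485.185.

485.19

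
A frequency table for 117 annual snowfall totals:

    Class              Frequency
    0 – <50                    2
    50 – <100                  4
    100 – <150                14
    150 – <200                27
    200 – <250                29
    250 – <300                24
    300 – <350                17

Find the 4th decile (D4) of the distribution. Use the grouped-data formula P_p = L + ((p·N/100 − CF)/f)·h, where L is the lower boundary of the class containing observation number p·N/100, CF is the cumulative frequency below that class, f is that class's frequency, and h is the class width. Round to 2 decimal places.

199.63

N = 117; target position k = 40/100 · 117 = 46.8.
Cumulative frequencies: 2, 6, 20, 47, 76, 100, 117.
Observation 46.8 falls in the class 150 – <200.
L = 150, CF = 20, f = 27, h = 50.
P40 = 150 + ((46.8 − 20)/27)·50 = 150 + 49.6296 = 199.63.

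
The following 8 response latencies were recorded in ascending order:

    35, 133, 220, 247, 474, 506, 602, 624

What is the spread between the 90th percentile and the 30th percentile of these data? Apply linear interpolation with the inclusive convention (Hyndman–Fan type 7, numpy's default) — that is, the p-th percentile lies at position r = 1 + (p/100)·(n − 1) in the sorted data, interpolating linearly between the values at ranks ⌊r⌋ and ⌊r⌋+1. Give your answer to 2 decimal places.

n = 8.
P30: r = 3.1; ranks 3–4 are 220, 247; interpolating gives 222.7.
P90: r = 7.3; ranks 7–8 are 602, 624; interpolating gives 608.6.
Difference: 608.6 − 222.7 = 385.9.

385.90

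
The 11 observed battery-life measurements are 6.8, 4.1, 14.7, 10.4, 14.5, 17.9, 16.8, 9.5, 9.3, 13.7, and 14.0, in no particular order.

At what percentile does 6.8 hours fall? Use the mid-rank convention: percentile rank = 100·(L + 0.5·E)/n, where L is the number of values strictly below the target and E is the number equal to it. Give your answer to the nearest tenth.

13.6

Sorted: 4.1, 6.8, 9.3, 9.5, 10.4, 13.7, 14.0, 14.5, 14.7, 16.8, 17.9.
Count below 6.8: L = 1; count equal: E = 1; n = 11.
Percentile rank = 100·(1 + 0.5·1)/11 = 100·1.5/11 = 13.64.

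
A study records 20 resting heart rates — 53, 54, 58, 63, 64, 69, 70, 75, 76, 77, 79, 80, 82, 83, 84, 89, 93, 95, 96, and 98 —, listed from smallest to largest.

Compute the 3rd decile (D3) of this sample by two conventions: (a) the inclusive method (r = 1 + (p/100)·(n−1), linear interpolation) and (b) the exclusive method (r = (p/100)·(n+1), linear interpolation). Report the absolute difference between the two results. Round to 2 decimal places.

0.40

n = 20.
(a) r = 6.7; between ranks 6 (69) and 7 (70): 69.7.
(b) r = 6.3; between ranks 6 (69) and 7 (70): 69.3.
|69.7 − 69.3| = 0.4.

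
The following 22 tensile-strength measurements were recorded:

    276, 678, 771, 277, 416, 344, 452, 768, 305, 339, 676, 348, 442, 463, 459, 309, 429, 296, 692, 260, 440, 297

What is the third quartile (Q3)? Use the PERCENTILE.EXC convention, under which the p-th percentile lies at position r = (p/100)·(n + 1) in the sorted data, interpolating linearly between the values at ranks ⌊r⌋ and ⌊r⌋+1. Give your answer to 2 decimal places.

516.25

Sorted: 260, 276, 277, 296, 297, 305, 309, 339, 344, 348, 416, 429, 440, 442, 452, 459, 463, 676, 678, 692, 768, 771.
n = 22.
r = (75/100)·(22 + 1) = 17.25.
Rank 17 is 463 and rank 18 is 676.
Interpolate: 463 + 0.25·(676 − 463) = 463 + 0.25·213 = 516.25.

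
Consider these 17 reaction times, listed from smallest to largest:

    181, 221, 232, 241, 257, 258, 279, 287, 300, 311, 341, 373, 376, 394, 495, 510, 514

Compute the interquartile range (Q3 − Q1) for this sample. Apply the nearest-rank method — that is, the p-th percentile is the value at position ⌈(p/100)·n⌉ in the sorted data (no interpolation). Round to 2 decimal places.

n = 17.
P25: rank ⌈25/100·17⌉ = 5 → 257.
P75: rank ⌈75/100·17⌉ = 13 → 376.
Difference: 376 − 257 = 119.

119.00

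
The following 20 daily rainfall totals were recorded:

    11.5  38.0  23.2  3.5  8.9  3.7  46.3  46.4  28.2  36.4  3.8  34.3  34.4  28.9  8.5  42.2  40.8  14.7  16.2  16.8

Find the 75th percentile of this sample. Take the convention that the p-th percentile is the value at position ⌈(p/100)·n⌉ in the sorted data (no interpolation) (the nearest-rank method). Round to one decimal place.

Sorted: 3.5, 3.7, 3.8, 8.5, 8.9, 11.5, 14.7, 16.2, 16.8, 23.2, 28.2, 28.9, 34.3, 34.4, 36.4, 38.0, 40.8, 42.2, 46.3, 46.4.
n = 20.
Position = ⌈75/100 · 20⌉ = ⌈15⌉ = 15.
The value at rank 15 is 36.4.

36.4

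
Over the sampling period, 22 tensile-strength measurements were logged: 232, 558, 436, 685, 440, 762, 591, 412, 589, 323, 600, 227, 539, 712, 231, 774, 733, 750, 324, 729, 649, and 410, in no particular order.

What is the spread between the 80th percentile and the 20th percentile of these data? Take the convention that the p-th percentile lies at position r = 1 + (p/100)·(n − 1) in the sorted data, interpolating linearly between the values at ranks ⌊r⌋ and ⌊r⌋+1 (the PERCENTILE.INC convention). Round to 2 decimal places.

Sorted: 227, 231, 232, 323, 324, 410, 412, 436, 440, 539, 558, 589, 591, 600, 649, 685, 712, 729, 733, 750, 762, 774.
n = 22.
P20: r = 5.2; ranks 5–6 are 324, 410; interpolating gives 341.2.
P80: r = 17.8; ranks 17–18 are 712, 729; interpolating gives 725.6.
Difference: 725.6 − 341.2 = 384.4.

384.40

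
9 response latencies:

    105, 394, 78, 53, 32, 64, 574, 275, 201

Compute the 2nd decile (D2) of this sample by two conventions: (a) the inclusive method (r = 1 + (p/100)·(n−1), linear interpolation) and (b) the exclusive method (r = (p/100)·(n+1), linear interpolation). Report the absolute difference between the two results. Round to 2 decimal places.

Sorted: 32, 53, 64, 78, 105, 201, 275, 394, 574.
n = 9.
(a) r = 2.6; between ranks 2 (53) and 3 (64): 59.6.
(b) r = 2 → value at rank 2 = 53.
|59.6 − 53| = 6.6.

6.60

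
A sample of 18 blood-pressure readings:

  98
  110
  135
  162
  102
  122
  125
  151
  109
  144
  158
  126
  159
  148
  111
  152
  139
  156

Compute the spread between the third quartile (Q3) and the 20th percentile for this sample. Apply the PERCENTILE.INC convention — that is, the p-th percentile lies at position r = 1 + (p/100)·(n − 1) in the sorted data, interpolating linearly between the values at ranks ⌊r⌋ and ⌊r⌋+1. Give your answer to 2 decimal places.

41.35

Sorted: 98, 102, 109, 110, 111, 122, 125, 126, 135, 139, 144, 148, 151, 152, 156, 158, 159, 162.
n = 18.
P20: r = 4.4; ranks 4–5 are 110, 111; interpolating gives 110.4.
P75: r = 13.75; ranks 13–14 are 151, 152; interpolating gives 151.75.
Difference: 151.75 − 110.4 = 41.35.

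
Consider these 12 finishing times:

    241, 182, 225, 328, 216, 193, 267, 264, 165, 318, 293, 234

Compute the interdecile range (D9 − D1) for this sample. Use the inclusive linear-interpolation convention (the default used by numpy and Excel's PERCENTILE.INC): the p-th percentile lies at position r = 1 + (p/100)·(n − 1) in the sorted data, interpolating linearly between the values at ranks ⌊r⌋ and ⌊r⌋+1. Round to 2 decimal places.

Sorted: 165, 182, 193, 216, 225, 234, 241, 264, 267, 293, 318, 328.
n = 12.
P10: r = 2.1; ranks 2–3 are 182, 193; interpolating gives 183.1.
P90: r = 10.9; ranks 10–11 are 293, 318; interpolating gives 315.5.
Difference: 315.5 − 183.1 = 132.4.

132.40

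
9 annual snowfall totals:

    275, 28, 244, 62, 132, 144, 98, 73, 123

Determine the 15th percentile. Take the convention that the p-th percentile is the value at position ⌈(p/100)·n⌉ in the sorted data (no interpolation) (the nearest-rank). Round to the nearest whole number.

Sorted: 28, 62, 73, 98, 123, 132, 144, 244, 275.
n = 9.
Position = ⌈15/100 · 9⌉ = ⌈1.35⌉ = 2.
The value at rank 2 is 62.

62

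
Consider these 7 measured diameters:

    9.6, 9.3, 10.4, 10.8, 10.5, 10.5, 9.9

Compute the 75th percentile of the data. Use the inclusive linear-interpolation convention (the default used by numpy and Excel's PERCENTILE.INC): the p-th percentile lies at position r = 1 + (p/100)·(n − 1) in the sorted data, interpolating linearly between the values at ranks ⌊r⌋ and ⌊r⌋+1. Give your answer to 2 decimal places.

Sorted: 9.3, 9.6, 9.9, 10.4, 10.5, 10.5, 10.8.
n = 7.
r = 1 + (75/100)·(7 − 1) = 1 + 4.5 = 5.5.
Rank 5 is 10.5 and rank 6 is 10.5.
Interpolate: 10.5 + 0.5·(10.5 − 10.5) = 10.5 + 0.5·0 = 10.5.

10.50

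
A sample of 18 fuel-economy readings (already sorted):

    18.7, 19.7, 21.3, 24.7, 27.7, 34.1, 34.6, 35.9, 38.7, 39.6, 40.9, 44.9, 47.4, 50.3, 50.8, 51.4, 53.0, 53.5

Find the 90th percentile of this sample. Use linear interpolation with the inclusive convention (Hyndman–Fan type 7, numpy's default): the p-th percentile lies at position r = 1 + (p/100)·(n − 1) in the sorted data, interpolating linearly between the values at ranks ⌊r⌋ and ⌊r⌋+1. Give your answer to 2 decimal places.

n = 18.
r = 1 + (90/100)·(18 − 1) = 1 + 15.3 = 16.3.
Rank 16 is 51.4 and rank 17 is 53.0.
Interpolate: 51.4 + 0.3·(53.0 − 51.4) = 51.4 + 0.3·1.6 = 51.88.

51.88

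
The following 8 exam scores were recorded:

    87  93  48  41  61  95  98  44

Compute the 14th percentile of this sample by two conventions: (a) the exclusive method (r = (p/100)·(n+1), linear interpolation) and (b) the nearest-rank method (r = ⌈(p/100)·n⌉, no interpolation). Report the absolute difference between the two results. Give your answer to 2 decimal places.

2.22

Sorted: 41, 44, 48, 61, 87, 93, 95, 98.
n = 8.
(a) r = 1.26; between ranks 1 (41) and 2 (44): 41.78.
(b) the nearest-rank method: rank 2 → 44.
|41.78 − 44| = 2.22.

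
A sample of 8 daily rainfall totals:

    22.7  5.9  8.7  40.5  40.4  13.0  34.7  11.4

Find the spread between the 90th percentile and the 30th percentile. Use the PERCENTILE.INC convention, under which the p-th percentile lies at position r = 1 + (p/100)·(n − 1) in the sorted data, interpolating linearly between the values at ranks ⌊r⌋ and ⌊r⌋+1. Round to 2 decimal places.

28.87

Sorted: 5.9, 8.7, 11.4, 13.0, 22.7, 34.7, 40.4, 40.5.
n = 8.
P30: r = 3.1; ranks 3–4 are 11.4, 13.0; interpolating gives 11.56.
P90: r = 7.3; ranks 7–8 are 40.4, 40.5; interpolating gives 40.43.
Difference: 40.43 − 11.56 = 28.87.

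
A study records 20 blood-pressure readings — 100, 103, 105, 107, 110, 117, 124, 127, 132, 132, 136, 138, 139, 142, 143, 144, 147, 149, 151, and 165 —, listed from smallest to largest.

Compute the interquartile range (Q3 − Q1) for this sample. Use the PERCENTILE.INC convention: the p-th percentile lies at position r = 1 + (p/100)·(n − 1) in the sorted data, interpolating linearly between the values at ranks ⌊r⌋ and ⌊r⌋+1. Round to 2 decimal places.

28.00

n = 20.
P25: r = 5.75; ranks 5–6 are 110, 117; interpolating gives 115.25.
P75: r = 15.25; ranks 15–16 are 143, 144; interpolating gives 143.25.
Difference: 143.25 − 115.25 = 28.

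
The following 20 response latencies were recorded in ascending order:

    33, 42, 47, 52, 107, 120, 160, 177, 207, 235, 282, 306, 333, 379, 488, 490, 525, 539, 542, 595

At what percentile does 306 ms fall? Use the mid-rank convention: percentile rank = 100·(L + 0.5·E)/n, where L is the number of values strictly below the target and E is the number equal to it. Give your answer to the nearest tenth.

57.5

Count below 306: L = 11; count equal: E = 1; n = 20.
Percentile rank = 100·(11 + 0.5·1)/20 = 100·11.5/20 = 57.5.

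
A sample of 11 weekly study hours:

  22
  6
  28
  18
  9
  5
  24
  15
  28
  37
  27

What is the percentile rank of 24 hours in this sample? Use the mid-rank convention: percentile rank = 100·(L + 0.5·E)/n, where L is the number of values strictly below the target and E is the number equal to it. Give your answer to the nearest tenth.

59.1

Sorted: 5, 6, 9, 15, 18, 22, 24, 27, 28, 28, 37.
Count below 24: L = 6; count equal: E = 1; n = 11.
Percentile rank = 100·(6 + 0.5·1)/11 = 100·6.5/11 = 59.09.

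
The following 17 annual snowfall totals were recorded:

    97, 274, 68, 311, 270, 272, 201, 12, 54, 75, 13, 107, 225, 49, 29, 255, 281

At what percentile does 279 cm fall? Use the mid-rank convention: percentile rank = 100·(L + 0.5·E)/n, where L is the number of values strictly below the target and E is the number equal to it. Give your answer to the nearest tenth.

88.2

Sorted: 12, 13, 29, 49, 54, 68, 75, 97, 107, 201, 225, 255, 270, 272, 274, 281, 311.
Count below 279: L = 15; count equal: E = 0; n = 17.
Percentile rank = 100·(15 + 0.5·0)/17 = 100·15/17 = 88.24.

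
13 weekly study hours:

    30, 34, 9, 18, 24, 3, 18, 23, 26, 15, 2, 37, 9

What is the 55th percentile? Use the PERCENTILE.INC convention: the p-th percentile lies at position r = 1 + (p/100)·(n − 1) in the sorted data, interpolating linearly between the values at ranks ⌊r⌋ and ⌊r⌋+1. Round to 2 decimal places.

Sorted: 2, 3, 9, 9, 15, 18, 18, 23, 24, 26, 30, 34, 37.
n = 13.
r = 1 + (55/100)·(13 − 1) = 1 + 6.6 = 7.6.
Rank 7 is 18 and rank 8 is 23.
Interpolate: 18 + 0.6·(23 − 18) = 18 + 0.6·5 = 21.

21.00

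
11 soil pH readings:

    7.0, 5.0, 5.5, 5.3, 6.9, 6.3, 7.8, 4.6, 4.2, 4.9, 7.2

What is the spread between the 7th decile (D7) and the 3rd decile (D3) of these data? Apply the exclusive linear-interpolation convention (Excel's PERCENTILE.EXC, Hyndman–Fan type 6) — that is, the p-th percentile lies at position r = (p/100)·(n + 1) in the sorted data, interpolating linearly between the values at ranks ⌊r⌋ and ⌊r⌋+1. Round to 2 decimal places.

1.98

Sorted: 4.2, 4.6, 4.9, 5.0, 5.3, 5.5, 6.3, 6.9, 7.0, 7.2, 7.8.
n = 11.
P30: r = 3.6; ranks 3–4 are 4.9, 5.0; interpolating gives 4.96.
P70: r = 8.4; ranks 8–9 are 6.9, 7.0; interpolating gives 6.94.
Difference: 6.94 − 4.96 = 1.98.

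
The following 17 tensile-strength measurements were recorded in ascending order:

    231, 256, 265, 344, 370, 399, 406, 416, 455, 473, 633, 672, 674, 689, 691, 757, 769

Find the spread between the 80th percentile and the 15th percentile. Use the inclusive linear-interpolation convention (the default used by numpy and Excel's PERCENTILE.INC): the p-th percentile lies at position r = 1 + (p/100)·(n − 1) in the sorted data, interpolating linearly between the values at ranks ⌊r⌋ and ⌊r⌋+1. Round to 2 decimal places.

n = 17.
P15: r = 3.4; ranks 3–4 are 265, 344; interpolating gives 296.6.
P80: r = 13.8; ranks 13–14 are 674, 689; interpolating gives 686.
Difference: 686 − 296.6 = 389.4.

389.40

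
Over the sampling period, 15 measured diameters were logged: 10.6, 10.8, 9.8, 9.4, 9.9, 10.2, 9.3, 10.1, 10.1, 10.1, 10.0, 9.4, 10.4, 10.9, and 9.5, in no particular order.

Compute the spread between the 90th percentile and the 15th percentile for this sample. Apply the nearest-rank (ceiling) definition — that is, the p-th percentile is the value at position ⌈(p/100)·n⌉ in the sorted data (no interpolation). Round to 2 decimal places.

1.40

Sorted: 9.3, 9.4, 9.4, 9.5, 9.8, 9.9, 10.0, 10.1, 10.1, 10.1, 10.2, 10.4, 10.6, 10.8, 10.9.
n = 15.
P15: rank ⌈15/100·15⌉ = 3 → 9.4.
P90: rank ⌈90/100·15⌉ = 14 → 10.8.
Difference: 10.8 − 9.4 = 1.4.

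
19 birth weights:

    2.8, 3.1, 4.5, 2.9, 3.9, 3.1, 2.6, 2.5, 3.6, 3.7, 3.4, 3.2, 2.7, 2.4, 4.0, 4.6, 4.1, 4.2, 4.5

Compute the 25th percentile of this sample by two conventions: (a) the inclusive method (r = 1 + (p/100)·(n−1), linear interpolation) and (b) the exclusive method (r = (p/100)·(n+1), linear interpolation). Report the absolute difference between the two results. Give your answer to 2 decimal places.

0.05

Sorted: 2.4, 2.5, 2.6, 2.7, 2.8, 2.9, 3.1, 3.1, 3.2, 3.4, 3.6, 3.7, 3.9, 4.0, 4.1, 4.2, 4.5, 4.5, 4.6.
n = 19.
(a) r = 5.5; between ranks 5 (2.8) and 6 (2.9): 2.85.
(b) r = 5 → value at rank 5 = 2.8.
|2.85 − 2.8| = 0.05.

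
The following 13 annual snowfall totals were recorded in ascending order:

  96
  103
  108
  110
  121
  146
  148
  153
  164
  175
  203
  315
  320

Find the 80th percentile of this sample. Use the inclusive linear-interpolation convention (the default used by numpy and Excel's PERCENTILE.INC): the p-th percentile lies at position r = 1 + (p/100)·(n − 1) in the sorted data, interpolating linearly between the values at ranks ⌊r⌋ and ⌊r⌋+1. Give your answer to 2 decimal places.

n = 13.
r = 1 + (80/100)·(13 − 1) = 1 + 9.6 = 10.6.
Rank 10 is 175 and rank 11 is 203.
Interpolate: 175 + 0.6·(203 − 175) = 175 + 0.6·28 = 191.8.

191.80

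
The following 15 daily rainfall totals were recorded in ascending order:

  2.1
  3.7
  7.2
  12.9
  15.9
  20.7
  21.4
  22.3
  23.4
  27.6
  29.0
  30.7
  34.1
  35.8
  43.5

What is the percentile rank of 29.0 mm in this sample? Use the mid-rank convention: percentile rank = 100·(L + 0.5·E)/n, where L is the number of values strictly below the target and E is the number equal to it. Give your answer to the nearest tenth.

70.0

Count below 29.0: L = 10; count equal: E = 1; n = 15.
Percentile rank = 100·(10 + 0.5·1)/15 = 100·10.5/15 = 70.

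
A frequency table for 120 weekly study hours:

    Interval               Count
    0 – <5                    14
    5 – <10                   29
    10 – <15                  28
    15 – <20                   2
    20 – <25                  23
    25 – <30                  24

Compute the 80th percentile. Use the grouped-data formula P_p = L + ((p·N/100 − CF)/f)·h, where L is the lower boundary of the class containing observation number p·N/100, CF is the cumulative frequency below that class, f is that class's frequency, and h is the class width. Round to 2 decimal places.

N = 120; target position k = 80/100 · 120 = 96.
Cumulative frequencies: 14, 43, 71, 73, 96, 120.
Observation 96 falls in the class 20 – <25.
L = 20, CF = 73, f = 23, h = 5.
P80 = 20 + ((96 − 73)/23)·5 = 20 + 5 = 25.

25.00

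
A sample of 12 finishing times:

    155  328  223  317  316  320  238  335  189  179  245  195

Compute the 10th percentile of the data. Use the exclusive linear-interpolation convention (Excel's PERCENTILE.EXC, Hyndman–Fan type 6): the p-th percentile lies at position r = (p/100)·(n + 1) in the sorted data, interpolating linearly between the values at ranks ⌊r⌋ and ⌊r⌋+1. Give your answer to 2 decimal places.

162.20

Sorted: 155, 179, 189, 195, 223, 238, 245, 316, 317, 320, 328, 335.
n = 12.
r = (10/100)·(12 + 1) = 1.3.
Rank 1 is 155 and rank 2 is 179.
Interpolate: 155 + 0.3·(179 − 155) = 155 + 0.3·24 = 162.2.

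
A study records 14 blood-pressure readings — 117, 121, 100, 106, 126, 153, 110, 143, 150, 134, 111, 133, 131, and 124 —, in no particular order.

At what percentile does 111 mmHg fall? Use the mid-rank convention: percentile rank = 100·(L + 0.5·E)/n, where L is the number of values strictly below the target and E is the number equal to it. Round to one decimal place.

25.0

Sorted: 100, 106, 110, 111, 117, 121, 124, 126, 131, 133, 134, 143, 150, 153.
Count below 111: L = 3; count equal: E = 1; n = 14.
Percentile rank = 100·(3 + 0.5·1)/14 = 100·3.5/14 = 25.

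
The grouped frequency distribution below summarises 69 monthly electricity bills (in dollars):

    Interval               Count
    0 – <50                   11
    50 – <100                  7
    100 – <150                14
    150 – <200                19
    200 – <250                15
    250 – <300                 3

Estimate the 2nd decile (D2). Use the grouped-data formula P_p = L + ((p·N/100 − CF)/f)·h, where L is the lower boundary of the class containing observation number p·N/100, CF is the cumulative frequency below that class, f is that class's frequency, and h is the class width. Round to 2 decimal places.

N = 69; target position k = 20/100 · 69 = 13.8.
Cumulative frequencies: 11, 18, 32, 51, 66, 69.
Observation 13.8 falls in the class 50 – <100.
L = 50, CF = 11, f = 7, h = 50.
P20 = 50 + ((13.8 − 11)/7)·50 = 50 + 20 = 70.

70.00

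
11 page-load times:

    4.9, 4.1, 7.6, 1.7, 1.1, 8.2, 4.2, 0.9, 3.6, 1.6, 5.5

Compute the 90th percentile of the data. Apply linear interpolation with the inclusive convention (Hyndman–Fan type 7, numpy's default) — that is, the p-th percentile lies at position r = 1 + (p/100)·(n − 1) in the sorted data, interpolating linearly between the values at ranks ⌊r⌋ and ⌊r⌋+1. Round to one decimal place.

Sorted: 0.9, 1.1, 1.6, 1.7, 3.6, 4.1, 4.2, 4.9, 5.5, 7.6, 8.2.
n = 11.
r = 1 + (90/100)·(11 − 1) = 1 + 9 = 10.
r is an integer, so P90 is the value at rank 10: 7.6.

7.6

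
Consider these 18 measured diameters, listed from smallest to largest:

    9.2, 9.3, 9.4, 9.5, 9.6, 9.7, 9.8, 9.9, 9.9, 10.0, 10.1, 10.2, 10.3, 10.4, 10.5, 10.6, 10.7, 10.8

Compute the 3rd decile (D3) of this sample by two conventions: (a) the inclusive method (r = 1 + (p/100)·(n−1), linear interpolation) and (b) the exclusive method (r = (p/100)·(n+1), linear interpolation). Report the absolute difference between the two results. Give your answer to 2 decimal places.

n = 18.
(a) r = 6.1; between ranks 6 (9.7) and 7 (9.8): 9.71.
(b) r = 5.7; between ranks 5 (9.6) and 6 (9.7): 9.67.
|9.71 − 9.67| = 0.04.

0.04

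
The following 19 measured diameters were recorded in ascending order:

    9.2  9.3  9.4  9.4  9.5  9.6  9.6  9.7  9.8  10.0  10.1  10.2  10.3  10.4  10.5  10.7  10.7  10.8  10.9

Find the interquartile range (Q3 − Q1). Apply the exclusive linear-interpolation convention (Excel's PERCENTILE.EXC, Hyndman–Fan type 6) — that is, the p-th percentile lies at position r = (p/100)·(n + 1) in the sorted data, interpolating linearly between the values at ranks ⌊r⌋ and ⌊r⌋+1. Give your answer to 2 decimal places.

n = 19.
P25: r = 5 (integer) → 9.5.
P75: r = 15 (integer) → 10.5.
Difference: 10.5 − 9.5 = 1.

1.00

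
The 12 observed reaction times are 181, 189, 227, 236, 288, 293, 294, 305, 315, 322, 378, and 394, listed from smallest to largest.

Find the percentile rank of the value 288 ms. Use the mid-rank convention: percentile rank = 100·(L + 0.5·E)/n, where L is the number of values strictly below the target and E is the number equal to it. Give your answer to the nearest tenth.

37.5

Count below 288: L = 4; count equal: E = 1; n = 12.
Percentile rank = 100·(4 + 0.5·1)/12 = 100·4.5/12 = 37.5.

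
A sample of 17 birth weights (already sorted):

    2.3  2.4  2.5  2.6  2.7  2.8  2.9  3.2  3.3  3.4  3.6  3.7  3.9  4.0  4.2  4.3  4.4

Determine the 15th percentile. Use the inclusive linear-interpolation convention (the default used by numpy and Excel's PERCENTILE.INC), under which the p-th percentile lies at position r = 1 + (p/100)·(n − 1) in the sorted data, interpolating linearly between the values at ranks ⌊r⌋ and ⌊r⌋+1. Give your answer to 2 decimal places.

2.54

n = 17.
r = 1 + (15/100)·(17 − 1) = 1 + 2.4 = 3.4.
Rank 3 is 2.5 and rank 4 is 2.6.
Interpolate: 2.5 + 0.4·(2.6 − 2.5) = 2.5 + 0.4·0.1 = 2.54.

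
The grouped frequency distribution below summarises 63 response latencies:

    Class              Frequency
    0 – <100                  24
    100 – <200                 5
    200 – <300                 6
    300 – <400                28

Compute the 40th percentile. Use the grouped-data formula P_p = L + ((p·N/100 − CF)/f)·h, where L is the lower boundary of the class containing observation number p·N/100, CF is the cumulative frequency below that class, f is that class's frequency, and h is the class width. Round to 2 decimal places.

124.00

N = 63; target position k = 40/100 · 63 = 25.2.
Cumulative frequencies: 24, 29, 35, 63.
Observation 25.2 falls in the class 100 – <200.
L = 100, CF = 24, f = 5, h = 100.
P40 = 100 + ((25.2 − 24)/5)·100 = 100 + 24 = 124.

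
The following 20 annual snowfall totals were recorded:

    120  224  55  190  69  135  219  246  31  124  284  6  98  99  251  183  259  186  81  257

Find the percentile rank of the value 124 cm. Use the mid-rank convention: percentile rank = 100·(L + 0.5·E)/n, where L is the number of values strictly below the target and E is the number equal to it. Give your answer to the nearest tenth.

42.5

Sorted: 6, 31, 55, 69, 81, 98, 99, 120, 124, 135, 183, 186, 190, 219, 224, 246, 251, 257, 259, 284.
Count below 124: L = 8; count equal: E = 1; n = 20.
Percentile rank = 100·(8 + 0.5·1)/20 = 100·8.5/20 = 42.5.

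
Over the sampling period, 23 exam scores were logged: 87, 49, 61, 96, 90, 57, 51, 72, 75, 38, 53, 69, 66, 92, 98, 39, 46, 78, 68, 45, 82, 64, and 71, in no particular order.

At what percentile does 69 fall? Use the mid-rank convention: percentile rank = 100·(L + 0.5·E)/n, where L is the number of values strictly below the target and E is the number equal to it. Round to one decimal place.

54.3

Sorted: 38, 39, 45, 46, 49, 51, 53, 57, 61, 64, 66, 68, 69, 71, 72, 75, 78, 82, 87, 90, 92, 96, 98.
Count below 69: L = 12; count equal: E = 1; n = 23.
Percentile rank = 100·(12 + 0.5·1)/23 = 100·12.5/23 = 54.35.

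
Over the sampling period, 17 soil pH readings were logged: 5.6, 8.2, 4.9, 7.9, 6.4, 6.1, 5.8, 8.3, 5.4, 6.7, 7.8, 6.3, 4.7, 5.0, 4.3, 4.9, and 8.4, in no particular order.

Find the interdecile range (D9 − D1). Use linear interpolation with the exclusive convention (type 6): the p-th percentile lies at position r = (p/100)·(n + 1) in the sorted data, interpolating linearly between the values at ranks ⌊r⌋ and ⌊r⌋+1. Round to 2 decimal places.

3.70

Sorted: 4.3, 4.7, 4.9, 4.9, 5.0, 5.4, 5.6, 5.8, 6.1, 6.3, 6.4, 6.7, 7.8, 7.9, 8.2, 8.3, 8.4.
n = 17.
P10: r = 1.8; ranks 1–2 are 4.3, 4.7; interpolating gives 4.62.
P90: r = 16.2; ranks 16–17 are 8.3, 8.4; interpolating gives 8.32.
Difference: 8.32 − 4.62 = 3.7.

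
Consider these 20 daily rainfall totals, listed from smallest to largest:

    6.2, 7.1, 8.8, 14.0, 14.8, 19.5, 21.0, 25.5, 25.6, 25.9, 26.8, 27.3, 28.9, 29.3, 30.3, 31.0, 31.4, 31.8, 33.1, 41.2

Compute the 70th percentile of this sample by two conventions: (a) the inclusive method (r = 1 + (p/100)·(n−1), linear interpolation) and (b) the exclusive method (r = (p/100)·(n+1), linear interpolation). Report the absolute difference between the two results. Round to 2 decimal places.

0.40

n = 20.
(a) r = 14.3; between ranks 14 (29.3) and 15 (30.3): 29.6.
(b) r = 14.7; between ranks 14 (29.3) and 15 (30.3): 30.
|29.6 − 30| = 0.4.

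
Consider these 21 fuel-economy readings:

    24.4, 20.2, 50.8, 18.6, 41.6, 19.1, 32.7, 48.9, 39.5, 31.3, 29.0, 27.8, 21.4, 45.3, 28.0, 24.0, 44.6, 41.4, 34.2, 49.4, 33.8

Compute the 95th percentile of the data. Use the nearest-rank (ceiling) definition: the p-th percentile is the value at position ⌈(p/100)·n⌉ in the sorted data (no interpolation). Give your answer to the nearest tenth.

Sorted: 18.6, 19.1, 20.2, 21.4, 24.0, 24.4, 27.8, 28.0, 29.0, 31.3, 32.7, 33.8, 34.2, 39.5, 41.4, 41.6, 44.6, 45.3, 48.9, 49.4, 50.8.
n = 21.
Position = ⌈95/100 · 21⌉ = ⌈19.95⌉ = 20.
The value at rank 20 is 49.4.

49.4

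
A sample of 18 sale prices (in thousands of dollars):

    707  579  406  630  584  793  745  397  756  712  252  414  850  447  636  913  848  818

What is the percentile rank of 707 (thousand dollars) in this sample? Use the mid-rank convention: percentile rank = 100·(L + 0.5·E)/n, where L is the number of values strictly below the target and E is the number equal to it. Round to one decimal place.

52.8

Sorted: 252, 397, 406, 414, 447, 579, 584, 630, 636, 707, 712, 745, 756, 793, 818, 848, 850, 913.
Count below 707: L = 9; count equal: E = 1; n = 18.
Percentile rank = 100·(9 + 0.5·1)/18 = 100·9.5/18 = 52.78.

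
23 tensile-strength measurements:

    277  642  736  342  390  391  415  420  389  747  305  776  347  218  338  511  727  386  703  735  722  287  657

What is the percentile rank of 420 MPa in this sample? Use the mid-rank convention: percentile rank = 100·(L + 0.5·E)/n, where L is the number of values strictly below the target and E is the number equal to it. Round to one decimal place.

Sorted: 218, 277, 287, 305, 338, 342, 347, 386, 389, 390, 391, 415, 420, 511, 642, 657, 703, 722, 727, 735, 736, 747, 776.
Count below 420: L = 12; count equal: E = 1; n = 23.
Percentile rank = 100·(12 + 0.5·1)/23 = 100·12.5/23 = 54.35.

54.3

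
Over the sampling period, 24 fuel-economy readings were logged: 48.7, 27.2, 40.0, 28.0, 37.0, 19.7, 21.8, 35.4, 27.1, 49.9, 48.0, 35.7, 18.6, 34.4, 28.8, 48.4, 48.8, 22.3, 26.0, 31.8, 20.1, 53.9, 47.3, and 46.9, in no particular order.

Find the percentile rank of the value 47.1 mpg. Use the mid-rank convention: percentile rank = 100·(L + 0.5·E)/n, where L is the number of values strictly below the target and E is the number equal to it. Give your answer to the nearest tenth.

70.8

Sorted: 18.6, 19.7, 20.1, 21.8, 22.3, 26.0, 27.1, 27.2, 28.0, 28.8, 31.8, 34.4, 35.4, 35.7, 37.0, 40.0, 46.9, 47.3, 48.0, 48.4, 48.7, 48.8, 49.9, 53.9.
Count below 47.1: L = 17; count equal: E = 0; n = 24.
Percentile rank = 100·(17 + 0.5·0)/24 = 100·17/24 = 70.83.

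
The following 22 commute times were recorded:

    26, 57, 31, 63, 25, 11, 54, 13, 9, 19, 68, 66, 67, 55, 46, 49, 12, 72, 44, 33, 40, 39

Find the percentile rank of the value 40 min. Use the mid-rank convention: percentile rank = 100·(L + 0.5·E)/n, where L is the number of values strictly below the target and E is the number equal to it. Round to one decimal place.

Sorted: 9, 11, 12, 13, 19, 25, 26, 31, 33, 39, 40, 44, 46, 49, 54, 55, 57, 63, 66, 67, 68, 72.
Count below 40: L = 10; count equal: E = 1; n = 22.
Percentile rank = 100·(10 + 0.5·1)/22 = 100·10.5/22 = 47.73.

47.7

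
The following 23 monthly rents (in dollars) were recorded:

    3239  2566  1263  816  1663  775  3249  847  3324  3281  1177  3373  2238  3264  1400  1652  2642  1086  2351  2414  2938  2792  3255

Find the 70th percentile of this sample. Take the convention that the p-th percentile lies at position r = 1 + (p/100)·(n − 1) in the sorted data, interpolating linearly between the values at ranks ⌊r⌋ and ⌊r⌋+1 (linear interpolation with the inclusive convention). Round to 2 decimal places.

3058.40

Sorted: 775, 816, 847, 1086, 1177, 1263, 1400, 1652, 1663, 2238, 2351, 2414, 2566, 2642, 2792, 2938, 3239, 3249, 3255, 3264, 3281, 3324, 3373.
n = 23.
r = 1 + (70/100)·(23 − 1) = 1 + 15.4 = 16.4.
Rank 16 is 2938 and rank 17 is 3239.
Interpolate: 2938 + 0.4·(3239 − 2938) = 2938 + 0.4·301 = 3058.4.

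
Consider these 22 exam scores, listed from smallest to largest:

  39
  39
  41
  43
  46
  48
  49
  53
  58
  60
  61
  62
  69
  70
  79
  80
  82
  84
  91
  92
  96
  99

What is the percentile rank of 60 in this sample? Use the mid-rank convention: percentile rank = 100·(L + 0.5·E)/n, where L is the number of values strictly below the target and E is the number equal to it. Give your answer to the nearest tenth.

Count below 60: L = 9; count equal: E = 1; n = 22.
Percentile rank = 100·(9 + 0.5·1)/22 = 100·9.5/22 = 43.18.

43.2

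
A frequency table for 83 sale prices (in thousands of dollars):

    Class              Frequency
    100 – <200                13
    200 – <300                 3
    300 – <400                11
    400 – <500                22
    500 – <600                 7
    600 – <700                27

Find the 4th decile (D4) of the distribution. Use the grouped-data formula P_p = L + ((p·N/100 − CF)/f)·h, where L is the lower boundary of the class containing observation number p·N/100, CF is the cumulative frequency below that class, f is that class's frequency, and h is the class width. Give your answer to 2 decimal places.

428.18

N = 83; target position k = 40/100 · 83 = 33.2.
Cumulative frequencies: 13, 16, 27, 49, 56, 83.
Observation 33.2 falls in the class 400 – <500.
L = 400, CF = 27, f = 22, h = 100.
P40 = 400 + ((33.2 − 27)/22)·100 = 400 + 28.1818 = 428.182.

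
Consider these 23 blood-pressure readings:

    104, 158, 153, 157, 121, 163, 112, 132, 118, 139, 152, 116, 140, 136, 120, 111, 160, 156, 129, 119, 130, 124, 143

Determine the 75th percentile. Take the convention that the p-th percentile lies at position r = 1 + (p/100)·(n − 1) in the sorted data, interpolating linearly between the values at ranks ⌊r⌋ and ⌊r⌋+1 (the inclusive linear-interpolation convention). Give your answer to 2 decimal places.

152.50

Sorted: 104, 111, 112, 116, 118, 119, 120, 121, 124, 129, 130, 132, 136, 139, 140, 143, 152, 153, 156, 157, 158, 160, 163.
n = 23.
r = 1 + (75/100)·(23 − 1) = 1 + 16.5 = 17.5.
Rank 17 is 152 and rank 18 is 153.
Interpolate: 152 + 0.5·(153 − 152) = 152 + 0.5·1 = 152.5.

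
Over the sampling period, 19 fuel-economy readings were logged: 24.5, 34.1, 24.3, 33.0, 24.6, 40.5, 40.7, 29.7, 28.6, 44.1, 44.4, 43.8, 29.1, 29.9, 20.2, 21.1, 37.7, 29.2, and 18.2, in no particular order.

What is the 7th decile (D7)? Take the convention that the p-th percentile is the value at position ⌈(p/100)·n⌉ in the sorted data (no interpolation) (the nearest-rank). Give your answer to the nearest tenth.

37.7

Sorted: 18.2, 20.2, 21.1, 24.3, 24.5, 24.6, 28.6, 29.1, 29.2, 29.7, 29.9, 33.0, 34.1, 37.7, 40.5, 40.7, 43.8, 44.1, 44.4.
n = 19.
Position = ⌈70/100 · 19⌉ = ⌈13.3⌉ = 14.
The value at rank 14 is 37.7.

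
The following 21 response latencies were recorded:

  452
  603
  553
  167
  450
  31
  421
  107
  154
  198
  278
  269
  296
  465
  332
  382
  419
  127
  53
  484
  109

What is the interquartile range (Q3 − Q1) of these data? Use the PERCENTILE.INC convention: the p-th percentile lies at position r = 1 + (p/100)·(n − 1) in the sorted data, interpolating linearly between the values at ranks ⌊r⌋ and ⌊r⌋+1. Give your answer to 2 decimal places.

Sorted: 31, 53, 107, 109, 127, 154, 167, 198, 269, 278, 296, 332, 382, 419, 421, 450, 452, 465, 484, 553, 603.
n = 21.
P25: r = 6 (integer) → 154.
P75: r = 16 (integer) → 450.
Difference: 450 − 154 = 296.

296.00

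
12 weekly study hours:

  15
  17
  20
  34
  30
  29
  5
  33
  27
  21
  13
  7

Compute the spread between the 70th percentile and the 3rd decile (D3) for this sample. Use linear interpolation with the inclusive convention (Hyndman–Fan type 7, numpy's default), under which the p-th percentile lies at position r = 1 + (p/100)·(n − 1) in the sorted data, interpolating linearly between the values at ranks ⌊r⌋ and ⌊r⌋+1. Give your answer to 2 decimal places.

Sorted: 5, 7, 13, 15, 17, 20, 21, 27, 29, 30, 33, 34.
n = 12.
P30: r = 4.3; ranks 4–5 are 15, 17; interpolating gives 15.6.
P70: r = 8.7; ranks 8–9 are 27, 29; interpolating gives 28.4.
Difference: 28.4 − 15.6 = 12.8.

12.80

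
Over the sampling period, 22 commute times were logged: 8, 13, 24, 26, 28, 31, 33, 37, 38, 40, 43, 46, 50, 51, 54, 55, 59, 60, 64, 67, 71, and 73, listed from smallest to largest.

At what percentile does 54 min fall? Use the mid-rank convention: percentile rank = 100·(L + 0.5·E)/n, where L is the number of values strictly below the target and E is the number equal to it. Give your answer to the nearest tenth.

65.9

Count below 54: L = 14; count equal: E = 1; n = 22.
Percentile rank = 100·(14 + 0.5·1)/22 = 100·14.5/22 = 65.91.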